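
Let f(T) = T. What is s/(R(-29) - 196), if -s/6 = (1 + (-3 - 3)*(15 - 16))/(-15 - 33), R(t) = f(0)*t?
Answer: -1/224 ≈ -0.0044643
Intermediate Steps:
R(t) = 0 (R(t) = 0*t = 0)
s = 7/8 (s = -6*(1 + (-3 - 3)*(15 - 16))/(-15 - 33) = -6*(1 - 6*(-1))/(-48) = -6*(1 + 6)*(-1)/48 = -42*(-1)/48 = -6*(-7/48) = 7/8 ≈ 0.87500)
s/(R(-29) - 196) = 7/(8*(0 - 196)) = (7/8)/(-196) = (7/8)*(-1/196) = -1/224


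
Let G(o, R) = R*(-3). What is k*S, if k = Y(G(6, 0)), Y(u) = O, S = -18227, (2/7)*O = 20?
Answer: -1275890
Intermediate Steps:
O = 70 (O = (7/2)*20 = 70)
G(o, R) = -3*R
Y(u) = 70
k = 70
k*S = 70*(-18227) = -1275890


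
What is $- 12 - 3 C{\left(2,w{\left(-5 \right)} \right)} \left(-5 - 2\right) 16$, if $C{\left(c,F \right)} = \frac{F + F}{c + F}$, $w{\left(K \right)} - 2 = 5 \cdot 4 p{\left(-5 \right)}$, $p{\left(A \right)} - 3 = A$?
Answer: $-8512$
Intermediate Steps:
$p{\left(A \right)} = 3 + A$
$w{\left(K \right)} = -38$ ($w{\left(K \right)} = 2 + 5 \cdot 4 \left(3 - 5\right) = 2 + 20 \left(-2\right) = 2 - 40 = -38$)
$C{\left(c,F \right)} = \frac{2 F}{F + c}$
$- 12 - 3 C{\left(2,w{\left(-5 \right)} \right)} \left(-5 - 2\right) 16 = - 12 - 3 \cdot 2 \left(-38\right) \frac{1}{-38 + 2} \left(-5 - 2\right) 16 = - 12 - 3 \cdot 2 \left(-38\right) \frac{1}{-36} \left(-7\right) 16 = - 12 - 3 \cdot 2 \left(-38\right) \left(- \frac{1}{36}\right) \left(-7\right) 16 = - 12 \left(-3\right) \frac{19}{9} \left(-7\right) 16 = - 12 \left(\left(- \frac{19}{3}\right) \left(-7\right)\right) 16 = \left(-12\right) \frac{133}{3} \cdot 16 = \left(-532\right) 16 = -8512$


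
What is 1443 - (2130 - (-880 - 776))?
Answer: -2343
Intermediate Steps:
1443 - (2130 - (-880 - 776)) = 1443 - (2130 - 1*(-1656)) = 1443 - (2130 + 1656) = 1443 - 1*3786 = 1443 - 3786 = -2343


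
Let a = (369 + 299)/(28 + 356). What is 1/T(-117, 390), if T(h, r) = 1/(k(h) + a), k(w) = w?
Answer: -11065/96 ≈ -115.26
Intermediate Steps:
a = 167/96 (a = 668/384 = 668*(1/384) = 167/96 ≈ 1.7396)
T(h, r) = 1/(167/96 + h) (T(h, r) = 1/(h + 167/96) = 1/(167/96 + h))
1/T(-117, 390) = 1/(96/(167 + 96*(-117))) = 1/(96/(167 - 11232)) = 1/(96/(-11065)) = 1/(96*(-1/11065)) = 1/(-96/11065) = -11065/96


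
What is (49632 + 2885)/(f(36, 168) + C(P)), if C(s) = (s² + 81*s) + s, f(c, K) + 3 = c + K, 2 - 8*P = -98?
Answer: 210068/5529 ≈ 37.994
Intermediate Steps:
P = 25/2 (P = ¼ - ⅛*(-98) = ¼ + 49/4 = 25/2 ≈ 12.500)
f(c, K) = -3 + K + c (f(c, K) = -3 + (c + K) = -3 + (K + c) = -3 + K + c)
C(s) = s² + 82*s
(49632 + 2885)/(f(36, 168) + C(P)) = (49632 + 2885)/((-3 + 168 + 36) + 25*(82 + 25/2)/2) = 52517/(201 + (25/2)*(189/2)) = 52517/(201 + 4725/4) = 52517/(5529/4) = 52517*(4/5529) = 210068/5529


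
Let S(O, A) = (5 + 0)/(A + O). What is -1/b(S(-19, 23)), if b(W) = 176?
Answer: -1/176 ≈ -0.0056818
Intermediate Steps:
S(O, A) = 5/(A + O)
-1/b(S(-19, 23)) = -1/176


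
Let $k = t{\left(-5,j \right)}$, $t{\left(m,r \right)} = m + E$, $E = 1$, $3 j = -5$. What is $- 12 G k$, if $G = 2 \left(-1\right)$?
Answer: $-96$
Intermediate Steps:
$j = - \frac{5}{3}$ ($j = \frac{1}{3} \left(-5\right) = - \frac{5}{3} \approx -1.6667$)
$t{\left(m,r \right)} = 1 + m$ ($t{\left(m,r \right)} = m + 1 = 1 + m$)
$k = -4$ ($k = 1 - 5 = -4$)
$G = -2$
$- 12 G k = \left(-12\right) \left(-2\right) \left(-4\right) = 24 \left(-4\right) = -96$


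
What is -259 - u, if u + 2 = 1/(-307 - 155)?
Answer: -118733/462 ≈ -257.00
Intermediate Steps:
u = -925/462 (u = -2 + 1/(-307 - 155) = -2 + 1/(-462) = -2 - 1/462 = -925/462 ≈ -2.0022)
-259 - u = -259 - 1*(-925/462) = -259 + 925/462 = -118733/462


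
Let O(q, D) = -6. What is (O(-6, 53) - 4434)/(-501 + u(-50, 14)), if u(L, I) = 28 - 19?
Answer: 370/41 ≈ 9.0244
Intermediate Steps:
u(L, I) = 9
(O(-6, 53) - 4434)/(-501 + u(-50, 14)) = (-6 - 4434)/(-501 + 9) = -4440/(-492) = -4440*(-1/492) = 370/41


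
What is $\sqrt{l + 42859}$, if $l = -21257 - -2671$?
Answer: $3 \sqrt{2697} \approx 155.8$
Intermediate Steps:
$l = -18586$ ($l = -21257 + 2671 = -18586$)
$\sqrt{l + 42859} = \sqrt{-18586 + 42859} = \sqrt{24273} = 3 \sqrt{2697}$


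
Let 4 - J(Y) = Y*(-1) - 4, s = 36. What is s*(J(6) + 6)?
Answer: 720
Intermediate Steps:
J(Y) = 8 + Y (J(Y) = 4 - (Y*(-1) - 4) = 4 - (-Y - 4) = 4 - (-4 - Y) = 4 + (4 + Y) = 8 + Y)
s*(J(6) + 6) = 36*((8 + 6) + 6) = 36*(14 + 6) = 36*20 = 720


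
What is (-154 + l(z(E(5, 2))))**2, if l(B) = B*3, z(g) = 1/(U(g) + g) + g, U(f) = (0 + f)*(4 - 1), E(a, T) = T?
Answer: 1394761/64 ≈ 21793.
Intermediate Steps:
U(f) = 3*f (U(f) = f*3 = 3*f)
z(g) = g + 1/(4*g) (z(g) = 1/(3*g + g) + g = 1/(4*g) + g = g + 1/(4*g))
l(B) = 3*B
(-154 + l(z(E(5, 2))))**2 = (-154 + 3*(2 + (1/4)/2))**2 = (-154 + 3*(2 + (1/4)*(1/2)))**2 = (-154 + 3*(2 + 1/8))**2 = (-154 + 3*(17/8))**2 = (-154 + 51/8)**2 = (-1181/8)**2 = 1394761/64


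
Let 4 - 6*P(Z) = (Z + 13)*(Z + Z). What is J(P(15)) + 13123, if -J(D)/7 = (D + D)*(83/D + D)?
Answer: -2338487/9 ≈ -2.5983e+5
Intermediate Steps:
P(Z) = ⅔ - Z*(13 + Z)/3 (P(Z) = ⅔ - (Z + 13)*(Z + Z)/6 = ⅔ - (13 + Z)*2*Z/6 = ⅔ - Z*(13 + Z)/3)
J(D) = -14*D*(D + 83/D) (J(D) = -7*(D + D)*(83/D + D) = -7*2*D*(D + 83/D) = -14*D*(D + 83/D))
J(P(15)) + 13123 = (-1162 - 14*(⅔ - 13/3*15 - ⅓*15²)²) + 13123 = (-1162 - 14*(⅔ - 65 - ⅓*225)²) + 13123 = (-1162 - 14*(⅔ - 65 - 75)²) + 13123 = (-1162 - 14*(-418/3)²) + 13123 = (-1162 - 14*174724/9) + 13123 = (-1162 - 2446136/9) + 13123 = -2456594/9 + 13123 = -2338487/9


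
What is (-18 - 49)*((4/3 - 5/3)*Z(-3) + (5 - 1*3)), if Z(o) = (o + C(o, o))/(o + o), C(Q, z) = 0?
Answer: -737/6 ≈ -122.83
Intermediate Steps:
Z(o) = ½ (Z(o) = (o + 0)/(o + o) = o/((2*o)) = o*(1/(2*o)) = ½)
(-18 - 49)*((4/3 - 5/3)*Z(-3) + (5 - 1*3)) = (-18 - 49)*((4/3 - 5/3)*(½) + (5 - 1*3)) = -67*((4*(⅓) - 5*⅓)*(½) + (5 - 3)) = -67*((4/3 - 5/3)*(½) + 2) = -67*(-⅓*½ + 2) = -67*(-⅙ + 2) = -67*11/6 = -737/6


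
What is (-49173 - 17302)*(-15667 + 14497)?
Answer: 77775750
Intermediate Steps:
(-49173 - 17302)*(-15667 + 14497) = -66475*(-1170) = 77775750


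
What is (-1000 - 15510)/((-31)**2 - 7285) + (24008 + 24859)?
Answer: 154525709/3162 ≈ 48870.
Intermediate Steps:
(-1000 - 15510)/((-31)**2 - 7285) + (24008 + 24859) = -16510/(961 - 7285) + 48867 = -16510/(-6324) + 48867 = -16510*(-1/6324) + 48867 = 8255/3162 + 48867 = 154525709/3162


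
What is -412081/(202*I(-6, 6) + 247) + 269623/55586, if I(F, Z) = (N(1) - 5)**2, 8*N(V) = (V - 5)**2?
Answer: -22349162971/114785090 ≈ -194.70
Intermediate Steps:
N(V) = (-5 + V)**2/8 (N(V) = (V - 5)**2/8 = (-5 + V)**2/8)
I(F, Z) = 9 (I(F, Z) = ((-5 + 1)**2/8 - 5)**2 = ((1/8)*(-4)**2 - 5)**2 = ((1/8)*16 - 5)**2 = (2 - 5)**2 = (-3)**2 = 9)
-412081/(202*I(-6, 6) + 247) + 269623/55586 = -412081/(202*9 + 247) + 269623/55586 = -412081/(1818 + 247) + 269623*(1/55586) = -412081/2065 + 269623/55586 = -22349162971/114785090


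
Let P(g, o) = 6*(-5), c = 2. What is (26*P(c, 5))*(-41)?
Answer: 31980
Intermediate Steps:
P(g, o) = -30
(26*P(c, 5))*(-41) = (26*(-30))*(-41) = -780*(-41) = 31980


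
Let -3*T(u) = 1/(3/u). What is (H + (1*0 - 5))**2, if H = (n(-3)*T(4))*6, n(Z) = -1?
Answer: 49/9 ≈ 5.4444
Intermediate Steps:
T(u) = -u/9 (T(u) = -u/3/3 = -u/9)
H = 8/3 (H = -(-1)*4/9*6 = -1*(-4/9)*6 = (4/9)*6 = 8/3 ≈ 2.6667)
(H + (1*0 - 5))**2 = (8/3 + (1*0 - 5))**2 = (8/3 + (0 - 5))**2 = (8/3 - 5)**2 = (-7/3)**2 = 49/9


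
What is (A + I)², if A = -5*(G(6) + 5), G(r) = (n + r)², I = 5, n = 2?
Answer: 115600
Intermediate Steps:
G(r) = (2 + r)²
A = -345 (A = -5*((2 + 6)² + 5) = -5*(8² + 5) = -5*(64 + 5) = -5*69 = -345)
(A + I)² = (-345 + 5)² = (-340)² = 115600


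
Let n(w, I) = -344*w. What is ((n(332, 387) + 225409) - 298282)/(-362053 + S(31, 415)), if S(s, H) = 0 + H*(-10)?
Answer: 187081/366203 ≈ 0.51087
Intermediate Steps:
S(s, H) = -10*H (S(s, H) = 0 - 10*H = -10*H)
((n(332, 387) + 225409) - 298282)/(-362053 + S(31, 415)) = ((-344*332 + 225409) - 298282)/(-362053 - 10*415) = ((-114208 + 225409) - 298282)/(-362053 - 4150) = (111201 - 298282)/(-366203) = -187081*(-1/366203) = 187081/366203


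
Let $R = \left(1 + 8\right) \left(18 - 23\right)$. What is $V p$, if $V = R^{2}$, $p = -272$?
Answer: $-550800$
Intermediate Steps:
$R = -45$ ($R = 9 \left(-5\right) = -45$)
$V = 2025$ ($V = \left(-45\right)^{2} = 2025$)
$V p = 2025 \left(-272\right) = -550800$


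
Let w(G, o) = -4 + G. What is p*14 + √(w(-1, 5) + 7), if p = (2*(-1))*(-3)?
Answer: 84 + √2 ≈ 85.414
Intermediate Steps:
p = 6 (p = -2*(-3) = 6)
p*14 + √(w(-1, 5) + 7) = 6*14 + √((-4 - 1) + 7) = 84 + √(-5 + 7) = 84 + √2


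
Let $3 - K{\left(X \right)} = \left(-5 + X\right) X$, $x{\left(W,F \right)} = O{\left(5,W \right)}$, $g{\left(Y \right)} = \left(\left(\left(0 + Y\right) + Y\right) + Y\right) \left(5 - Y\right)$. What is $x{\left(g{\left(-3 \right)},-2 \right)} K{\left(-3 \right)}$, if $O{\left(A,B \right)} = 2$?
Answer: $-42$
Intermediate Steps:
$g{\left(Y \right)} = 3 Y \left(5 - Y\right)$ ($g{\left(Y \right)} = \left(\left(Y + Y\right) + Y\right) \left(5 - Y\right) = \left(2 Y + Y\right) \left(5 - Y\right) = 3 Y \left(5 - Y\right)$)
$x{\left(W,F \right)} = 2$
$K{\left(X \right)} = 3 - X \left(-5 + X\right)$ ($K{\left(X \right)} = 3 - \left(-5 + X\right) X = 3 - X \left(-5 + X\right)$)
$x{\left(g{\left(-3 \right)},-2 \right)} K{\left(-3 \right)} = 2 \left(3 - \left(-3\right)^{2} + 5 \left(-3\right)\right) = 2 \left(3 - 9 - 15\right) = 2 \left(-21\right) = -42$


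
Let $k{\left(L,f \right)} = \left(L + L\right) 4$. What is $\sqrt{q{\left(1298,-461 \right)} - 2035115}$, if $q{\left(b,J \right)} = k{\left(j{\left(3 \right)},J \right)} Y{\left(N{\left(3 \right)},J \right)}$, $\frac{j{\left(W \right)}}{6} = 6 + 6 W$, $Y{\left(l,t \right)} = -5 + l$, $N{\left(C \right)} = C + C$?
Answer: $i \sqrt{2033963} \approx 1426.2 i$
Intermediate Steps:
$N{\left(C \right)} = 2 C$
$j{\left(W \right)} = 36 + 36 W$ ($j{\left(W \right)} = 6 \left(6 + 6 W\right) = 36 + 36 W$)
$k{\left(L,f \right)} = 8 L$ ($k{\left(L,f \right)} = 2 L 4 = 8 L$)
$q{\left(b,J \right)} = 1152$ ($q{\left(b,J \right)} = 8 \left(36 + 36 \cdot 3\right) \left(-5 + 2 \cdot 3\right) = 8 \left(36 + 108\right) \left(-5 + 6\right) = 8 \cdot 144 \cdot 1 = 1152 \cdot 1 = 1152$)
$\sqrt{q{\left(1298,-461 \right)} - 2035115} = \sqrt{1152 - 2035115} = \sqrt{-2033963} = i \sqrt{2033963}$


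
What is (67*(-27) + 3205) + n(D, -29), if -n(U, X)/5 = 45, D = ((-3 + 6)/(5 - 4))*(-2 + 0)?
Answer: 1171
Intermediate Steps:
D = -6 (D = (3/1)*(-2) = (3*1)*(-2) = 3*(-2) = -6)
n(U, X) = -225 (n(U, X) = -5*45 = -225)
(67*(-27) + 3205) + n(D, -29) = (67*(-27) + 3205) - 225 = (-1809 + 3205) - 225 = 1396 - 225 = 1171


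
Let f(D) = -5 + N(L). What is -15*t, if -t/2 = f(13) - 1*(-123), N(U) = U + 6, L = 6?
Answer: 3900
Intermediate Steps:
N(U) = 6 + U
f(D) = 7 (f(D) = -5 + (6 + 6) = -5 + 12 = 7)
t = -260 (t = -2*(7 - 1*(-123)) = -2*(7 + 123) = -2*130 = -260)
-15*t = -15*(-260) = 3900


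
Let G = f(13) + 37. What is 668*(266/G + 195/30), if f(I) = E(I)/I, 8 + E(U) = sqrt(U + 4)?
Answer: 257995127/27964 - 288743*sqrt(17)/27964 ≈ 9183.4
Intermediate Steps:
E(U) = -8 + sqrt(4 + U) (E(U) = -8 + sqrt(U + 4) = -8 + sqrt(4 + U))
f(I) = (-8 + sqrt(4 + I))/I
G = 473/13 + sqrt(17)/13 (G = (-8 + sqrt(4 + 13))/13 + 37 = (-8 + sqrt(17))/13 + 37 = (-8/13 + sqrt(17)/13) + 37 = 473/13 + sqrt(17)/13 ≈ 36.702)
668*(266/G + 195/30) = 668*(266/(473/13 + sqrt(17)/13) + 195/30) = 668*(266/(473/13 + sqrt(17)/13) + 195*(1/30)) = 668*(266/(473/13 + sqrt(17)/13) + 13/2) = 668*(13/2 + 266/(473/13 + sqrt(17)/13)) = 4342 + 177688/(473/13 + sqrt(17)/13)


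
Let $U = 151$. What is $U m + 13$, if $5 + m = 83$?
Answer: $11791$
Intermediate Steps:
$m = 78$ ($m = -5 + 83 = 78$)
$U m + 13 = 151 \cdot 78 + 13 = 11778 + 13 = 11791$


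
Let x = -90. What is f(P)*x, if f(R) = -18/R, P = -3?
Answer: -540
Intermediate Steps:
f(P)*x = -18/(-3)*(-90) = -18*(-⅓)*(-90) = 6*(-90) = -540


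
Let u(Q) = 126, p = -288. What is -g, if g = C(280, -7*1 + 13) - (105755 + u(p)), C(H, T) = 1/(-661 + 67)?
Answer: 62893315/594 ≈ 1.0588e+5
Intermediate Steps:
C(H, T) = -1/594 (C(H, T) = 1/(-594) = -1/594)
g = -62893315/594 (g = -1/594 - (105755 + 126) = -1/594 - 1*105881 = -1/594 - 105881 = -62893315/594 ≈ -1.0588e+5)
-g = -1*(-62893315/594) = 62893315/594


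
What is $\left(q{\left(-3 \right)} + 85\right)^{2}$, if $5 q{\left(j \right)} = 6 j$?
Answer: $\frac{165649}{25} \approx 6626.0$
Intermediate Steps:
$q{\left(j \right)} = \frac{6 j}{5}$
$\left(q{\left(-3 \right)} + 85\right)^{2} = \left(\frac{6}{5} \left(-3\right) + 85\right)^{2} = \left(- \frac{18}{5} + 85\right)^{2} = \left(\frac{407}{5}\right)^{2} = \frac{165649}{25}$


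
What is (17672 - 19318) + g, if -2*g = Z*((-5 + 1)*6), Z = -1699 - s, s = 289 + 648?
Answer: -33278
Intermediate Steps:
s = 937
Z = -2636 (Z = -1699 - 1*937 = -1699 - 937 = -2636)
g = -31632 (g = -(-1318)*(-5 + 1)*6 = -(-1318)*(-4*6) = -(-1318)*(-24) = -½*63264 = -31632)
(17672 - 19318) + g = (17672 - 19318) - 31632 = -1646 - 31632 = -33278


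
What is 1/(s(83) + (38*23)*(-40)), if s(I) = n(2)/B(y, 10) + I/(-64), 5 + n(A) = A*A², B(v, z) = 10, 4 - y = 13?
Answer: -320/11187519 ≈ -2.8603e-5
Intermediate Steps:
y = -9 (y = 4 - 1*13 = 4 - 13 = -9)
n(A) = -5 + A³ (n(A) = -5 + A*A² = -5 + A³)
s(I) = 3/10 - I/64 (s(I) = (-5 + 2³)/10 + I/(-64) = (-5 + 8)*(⅒) + I*(-1/64) = 3*(⅒) - I/64 = 3/10 - I/64)
1/(s(83) + (38*23)*(-40)) = 1/((3/10 - 1/64*83) + (38*23)*(-40)) = 1/((3/10 - 83/64) + 874*(-40)) = 1/(-319/320 - 34960) = 1/(-11187519/320) = -320/11187519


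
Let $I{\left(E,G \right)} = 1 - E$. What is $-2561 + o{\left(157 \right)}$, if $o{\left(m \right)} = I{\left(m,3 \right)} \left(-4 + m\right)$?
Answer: $-26429$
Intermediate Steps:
$o{\left(m \right)} = \left(1 - m\right) \left(-4 + m\right)$
$-2561 + o{\left(157 \right)} = -2561 - \left(-1 + 157\right) \left(-4 + 157\right) = -2561 - 156 \cdot 153 = -2561 - 23868 = -26429$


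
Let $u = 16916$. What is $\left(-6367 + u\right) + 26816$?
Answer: $37365$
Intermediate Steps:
$\left(-6367 + u\right) + 26816 = \left(-6367 + 16916\right) + 26816 = 10549 + 26816 = 37365$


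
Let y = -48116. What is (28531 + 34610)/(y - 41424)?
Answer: -63141/89540 ≈ -0.70517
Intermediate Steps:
(28531 + 34610)/(y - 41424) = (28531 + 34610)/(-48116 - 41424) = 63141/(-89540) = 63141*(-1/89540) = -63141/89540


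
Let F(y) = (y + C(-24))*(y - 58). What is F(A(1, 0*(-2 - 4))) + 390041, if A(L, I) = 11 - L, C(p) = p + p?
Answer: 391865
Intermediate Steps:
C(p) = 2*p
F(y) = (-58 + y)*(-48 + y) (F(y) = (y + 2*(-24))*(y - 58) = (y - 48)*(-58 + y) = (-48 + y)*(-58 + y) = (-58 + y)*(-48 + y))
F(A(1, 0*(-2 - 4))) + 390041 = (2784 + (11 - 1*1)² - 106*(11 - 1*1)) + 390041 = (2784 + (11 - 1)² - 106*(11 - 1)) + 390041 = (2784 + 10² - 106*10) + 390041 = (2784 + 100 - 1060) + 390041 = 1824 + 390041 = 391865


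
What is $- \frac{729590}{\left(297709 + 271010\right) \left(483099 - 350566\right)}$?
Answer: $- \frac{729590}{75374035227} \approx -9.6796 \cdot 10^{-6}$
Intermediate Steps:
$- \frac{729590}{\left(297709 + 271010\right) \left(483099 - 350566\right)} = - \frac{729590}{568719 \cdot 132533} = - \frac{729590}{75374035227}$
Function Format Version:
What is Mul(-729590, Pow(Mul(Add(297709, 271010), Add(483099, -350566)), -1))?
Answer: Rational(-729590, 75374035227) ≈ -9.6796e-6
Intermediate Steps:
Mul(-729590, Pow(Mul(Add(297709, 271010), Add(483099, -350566)), -1)) = Mul(-729590, Pow(Mul(568719, 132533), -1)) = Mul(-729590, Pow(75374035227, -1)) = Mul(-729590, Rational(1, 75374035227)) = Rational(-729590, 75374035227)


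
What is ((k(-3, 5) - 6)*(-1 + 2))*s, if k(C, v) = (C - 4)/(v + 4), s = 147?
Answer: -2989/3 ≈ -996.33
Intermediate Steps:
k(C, v) = (-4 + C)/(4 + v)
((k(-3, 5) - 6)*(-1 + 2))*s = (((-4 - 3)/(4 + 5) - 6)*(-1 + 2))*147 = ((-7/9 - 6)*1)*147 = -61/9*1*147 = -61/9*147 = -2989/3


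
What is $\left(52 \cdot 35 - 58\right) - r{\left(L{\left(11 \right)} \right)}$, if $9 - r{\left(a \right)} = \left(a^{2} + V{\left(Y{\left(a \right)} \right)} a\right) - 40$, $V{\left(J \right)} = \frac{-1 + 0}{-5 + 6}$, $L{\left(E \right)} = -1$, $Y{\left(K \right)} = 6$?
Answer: $1715$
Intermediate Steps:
$V{\left(J \right)} = -1$ ($V{\left(J \right)} = - 1^{-1} = \left(-1\right) 1 = -1$)
$r{\left(a \right)} = 49 + a - a^{2}$ ($r{\left(a \right)} = 9 - \left(\left(a^{2} - a\right) - 40\right) = 9 - \left(-40 + a^{2} - a\right) = 9 + \left(40 + a - a^{2}\right) = 49 + a - a^{2}$)
$\left(52 \cdot 35 - 58\right) - r{\left(L{\left(11 \right)} \right)} = \left(52 \cdot 35 - 58\right) - \left(49 - 1 - \left(-1\right)^{2}\right) = \left(1820 - 58\right) - \left(49 - 1 - 1\right) = 1762 - \left(49 - 1 - 1\right) = 1762 - 47 = 1715$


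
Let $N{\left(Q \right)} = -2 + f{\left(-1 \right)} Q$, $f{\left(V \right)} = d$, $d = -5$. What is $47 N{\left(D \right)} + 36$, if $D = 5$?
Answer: $-1233$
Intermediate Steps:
$f{\left(V \right)} = -5$
$N{\left(Q \right)} = -2 - 5 Q$
$47 N{\left(D \right)} + 36 = 47 \left(-2 - 25\right) + 36 = 47 \left(-27\right) + 36 = -1269 + 36 = -1233$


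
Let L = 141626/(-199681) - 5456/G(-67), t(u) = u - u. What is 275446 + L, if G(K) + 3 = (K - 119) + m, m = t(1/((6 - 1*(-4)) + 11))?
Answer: 10396314577436/37739709 ≈ 2.7547e+5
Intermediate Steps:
t(u) = 0
m = 0
G(K) = -122 + K (G(K) = -3 + ((K - 119) + 0) = -3 + ((-119 + K) + 0) = -3 + (-119 + K) = -122 + K)
L = 1062692222/37739709 (L = 141626/(-199681) - 5456/(-122 - 67) = 141626*(-1/199681) - 5456/(-189) = -141626/199681 - 5456*(-1/189) = -141626/199681 + 5456/189 = 1062692222/37739709 ≈ 28.158)
275446 + L = 275446 + 1062692222/37739709 = 10396314577436/37739709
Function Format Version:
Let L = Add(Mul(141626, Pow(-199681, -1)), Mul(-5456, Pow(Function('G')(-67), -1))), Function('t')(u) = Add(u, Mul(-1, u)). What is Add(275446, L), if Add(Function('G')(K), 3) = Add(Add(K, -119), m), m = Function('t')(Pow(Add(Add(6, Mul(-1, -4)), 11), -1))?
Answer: Rational(10396314577436, 37739709) ≈ 2.7547e+5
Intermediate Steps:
Function('t')(u) = 0
m = 0
Function('G')(K) = Add(-122, K) (Function('G')(K) = Add(-3, Add(Add(K, -119), 0)) = Add(-3, Add(Add(-119, K), 0)) = Add(-3, Add(-119, K)) = Add(-122, K))
L = Rational(1062692222, 37739709) (L = Add(Mul(141626, Pow(-199681, -1)), Mul(-5456, Pow(Add(-122, -67), -1))) = Add(Mul(141626, Rational(-1, 199681)), Mul(-5456, Pow(-189, -1))) = Add(Rational(-141626, 199681), Mul(-5456, Rational(-1, 189))) = Add(Rational(-141626, 199681), Rational(5456, 189)) = Rational(1062692222, 37739709) ≈ 28.158)
Add(275446, L) = Add(275446, Rational(1062692222, 37739709)) = Rational(10396314577436, 37739709)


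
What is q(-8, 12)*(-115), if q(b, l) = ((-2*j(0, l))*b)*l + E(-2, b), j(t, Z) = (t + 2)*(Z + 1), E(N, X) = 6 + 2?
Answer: -575000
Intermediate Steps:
E(N, X) = 8
j(t, Z) = (1 + Z)*(2 + t) (j(t, Z) = (2 + t)*(1 + Z) = (1 + Z)*(2 + t))
q(b, l) = 8 + b*l*(-4 - 4*l) (q(b, l) = ((-2*(2 + 0 + 2*l + l*0))*b)*l + 8 = ((-2*(2 + 0 + 2*l + 0))*b)*l + 8 = ((-2*(2 + 2*l))*b)*l + 8 = ((-4 - 4*l)*b)*l + 8 = (b*(-4 - 4*l))*l + 8 = b*l*(-4 - 4*l) + 8 = 8 + b*l*(-4 - 4*l))
q(-8, 12)*(-115) = (8 - 4*(-8)*12*(1 + 12))*(-115) = (8 - 4*(-8)*12*13)*(-115) = (8 + 4992)*(-115) = 5000*(-115) = -575000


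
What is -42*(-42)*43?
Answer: 75852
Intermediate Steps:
-42*(-42)*43 = 1764*43 = 75852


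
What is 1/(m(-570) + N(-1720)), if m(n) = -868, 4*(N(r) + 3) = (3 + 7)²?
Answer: -1/846 ≈ -0.0011820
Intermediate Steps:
N(r) = 22 (N(r) = -3 + (3 + 7)²/4 = -3 + (¼)*10² = -3 + (¼)*100 = -3 + 25 = 22)
1/(m(-570) + N(-1720)) = 1/(-868 + 22) = 1/(-846) = -1/846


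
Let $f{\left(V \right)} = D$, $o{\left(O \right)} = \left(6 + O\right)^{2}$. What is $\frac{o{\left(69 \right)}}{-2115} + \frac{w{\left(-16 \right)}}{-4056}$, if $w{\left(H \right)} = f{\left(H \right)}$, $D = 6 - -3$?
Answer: $- \frac{169141}{63544} \approx -2.6618$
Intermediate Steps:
$D = 9$ ($D = 6 + 3 = 9$)
$f{\left(V \right)} = 9$
$w{\left(H \right)} = 9$
$\frac{o{\left(69 \right)}}{-2115} + \frac{w{\left(-16 \right)}}{-4056} = \frac{\left(6 + 69\right)^{2}}{-2115} + \frac{9}{-4056} = 75^{2} \left(- \frac{1}{2115}\right) + 9 \left(- \frac{1}{4056}\right) = 5625 \left(- \frac{1}{2115}\right) - \frac{3}{1352} = - \frac{125}{47} - \frac{3}{1352} = - \frac{169141}{63544}$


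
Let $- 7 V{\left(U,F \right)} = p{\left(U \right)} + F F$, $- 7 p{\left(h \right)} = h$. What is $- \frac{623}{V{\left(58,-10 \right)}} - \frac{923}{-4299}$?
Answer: $\frac{14647571}{306662} \approx 47.765$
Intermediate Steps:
$p{\left(h \right)} = - \frac{h}{7}$
$V{\left(U,F \right)} = - \frac{F^{2}}{7} + \frac{U}{49}$ ($V{\left(U,F \right)} = - \frac{- \frac{U}{7} + F F}{7} = - \frac{- \frac{U}{7} + F^{2}}{7} = - \frac{F^{2} - \frac{U}{7}}{7} = - \frac{F^{2}}{7} + \frac{U}{49}$)
$- \frac{623}{V{\left(58,-10 \right)}} - \frac{923}{-4299} = - \frac{623}{- \frac{\left(-10\right)^{2}}{7} + \frac{1}{49} \cdot 58} - \frac{923}{-4299} = - \frac{623}{\left(- \frac{1}{7}\right) 100 + \frac{58}{49}} - - \frac{923}{4299} = - \frac{623}{- \frac{100}{7} + \frac{58}{49}} + \frac{923}{4299} = - \frac{623}{- \frac{642}{49}} + \frac{923}{4299} = \left(-623\right) \left(- \frac{49}{642}\right) + \frac{923}{4299} = \frac{30527}{642} + \frac{923}{4299} = \frac{14647571}{306662}$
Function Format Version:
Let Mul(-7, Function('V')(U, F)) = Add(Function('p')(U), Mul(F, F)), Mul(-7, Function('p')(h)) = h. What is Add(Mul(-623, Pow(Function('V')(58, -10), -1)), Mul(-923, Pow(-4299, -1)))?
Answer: Rational(14647571, 306662) ≈ 47.765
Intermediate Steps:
Function('p')(h) = Mul(Rational(-1, 7), h)
Function('V')(U, F) = Add(Mul(Rational(-1, 7), Pow(F, 2)), Mul(Rational(1, 49), U)) (Function('V')(U, F) = Mul(Rational(-1, 7), Add(Mul(Rational(-1, 7), U), Mul(F, F))) = Mul(Rational(-1, 7), Add(Mul(Rational(-1, 7), U), Pow(F, 2))) = Mul(Rational(-1, 7), Add(Pow(F, 2), Mul(Rational(-1, 7), U))) = Add(Mul(Rational(-1, 7), Pow(F, 2)), Mul(Rational(1, 49), U)))
Add(Mul(-623, Pow(Function('V')(58, -10), -1)), Mul(-923, Pow(-4299, -1))) = Add(Mul(-623, Pow(Add(Mul(Rational(-1, 7), Pow(-10, 2)), Mul(Rational(1, 49), 58)), -1)), Mul(-923, Pow(-4299, -1))) = Add(Mul(-623, Pow(Add(Mul(Rational(-1, 7), 100), Rational(58, 49)), -1)), Mul(-923, Rational(-1, 4299))) = Add(Mul(-623, Pow(Add(Rational(-100, 7), Rational(58, 49)), -1)), Rational(923, 4299)) = Add(Mul(-623, Pow(Rational(-642, 49), -1)), Rational(923, 4299)) = Add(Mul(-623, Rational(-49, 642)), Rational(923, 4299)) = Add(Rational(30527, 642), Rational(923, 4299)) = Rational(14647571, 306662)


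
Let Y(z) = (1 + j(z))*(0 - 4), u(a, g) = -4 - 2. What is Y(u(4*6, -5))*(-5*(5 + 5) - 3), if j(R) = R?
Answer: -1060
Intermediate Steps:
u(a, g) = -6
Y(z) = -4 - 4*z (Y(z) = (1 + z)*(0 - 4) = (1 + z)*(-4) = -4 - 4*z)
Y(u(4*6, -5))*(-5*(5 + 5) - 3) = (-4 - 4*(-6))*(-5*(5 + 5) - 3) = (-4 + 24)*(-5*10 - 3) = 20*(-50 - 3) = 20*(-53) = -1060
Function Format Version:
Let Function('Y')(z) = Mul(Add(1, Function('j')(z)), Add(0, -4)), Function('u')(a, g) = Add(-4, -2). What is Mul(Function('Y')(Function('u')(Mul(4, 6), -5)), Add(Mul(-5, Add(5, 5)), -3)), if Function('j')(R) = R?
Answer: -1060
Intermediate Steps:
Function('u')(a, g) = -6
Function('Y')(z) = Add(-4, Mul(-4, z)) (Function('Y')(z) = Mul(Add(1, z), Add(0, -4)) = Mul(Add(1, z), -4) = Add(-4, Mul(-4, z)))
Mul(Function('Y')(Function('u')(Mul(4, 6), -5)), Add(Mul(-5, Add(5, 5)), -3)) = Mul(Add(-4, Mul(-4, -6)), Add(Mul(-5, Add(5, 5)), -3)) = Mul(Add(-4, 24), Add(Mul(-5, 10), -3)) = Mul(20, Add(-50, -3)) = Mul(20, -53) = -1060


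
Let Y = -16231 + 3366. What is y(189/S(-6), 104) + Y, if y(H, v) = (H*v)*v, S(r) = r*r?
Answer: 43919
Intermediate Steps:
S(r) = r²
y(H, v) = H*v²
Y = -12865
y(189/S(-6), 104) + Y = (189/((-6)²))*104² - 12865 = (189/36)*10816 - 12865 = (189*(1/36))*10816 - 12865 = (21/4)*10816 - 12865 = 56784 - 12865 = 43919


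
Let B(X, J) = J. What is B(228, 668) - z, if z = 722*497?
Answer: -358166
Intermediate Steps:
z = 358834
B(228, 668) - z = 668 - 1*358834 = 668 - 358834 = -358166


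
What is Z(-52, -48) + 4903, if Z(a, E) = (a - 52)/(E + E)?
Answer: 58849/12 ≈ 4904.1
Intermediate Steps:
Z(a, E) = (-52 + a)/(2*E) (Z(a, E) = (-52 + a)/((2*E)) = (-52 + a)*(1/(2*E)) = (-52 + a)/(2*E))
Z(-52, -48) + 4903 = (½)*(-52 - 52)/(-48) + 4903 = (½)*(-1/48)*(-104) + 4903 = 13/12 + 4903 = 58849/12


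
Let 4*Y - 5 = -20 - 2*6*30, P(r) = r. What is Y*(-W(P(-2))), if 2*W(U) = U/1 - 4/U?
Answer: 0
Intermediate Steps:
W(U) = U/2 - 2/U (W(U) = (U/1 - 4/U)/2 = (U*1 - 4/U)/2 = (U - 4/U)/2 = U/2 - 2/U)
Y = -375/4 (Y = 5/4 + (-20 - 2*6*30)/4 = 5/4 + (-20 - 12*30)/4 = 5/4 + (-20 - 360)/4 = 5/4 + (¼)*(-380) = 5/4 - 95 = -375/4 ≈ -93.750)
Y*(-W(P(-2))) = -(-375)*((½)*(-2) - 2/(-2))/4 = -(-375)*(-1 - 2*(-½))/4 = -(-375)*(-1 + 1)/4 = -(-375)*0/4 = -375/4*0 = 0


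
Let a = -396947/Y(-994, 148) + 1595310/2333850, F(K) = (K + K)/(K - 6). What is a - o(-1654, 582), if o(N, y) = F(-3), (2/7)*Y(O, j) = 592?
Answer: -92633309843/483573720 ≈ -191.56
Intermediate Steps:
Y(O, j) = 2072 (Y(O, j) = (7/2)*592 = 2072)
F(K) = 2*K/(-6 + K) (F(K) = (2*K)/(-6 + K) = 2*K/(-6 + K))
o(N, y) = 2/3 (o(N, y) = 2*(-3)/(-6 - 3) = 2*(-3)/(-9) = 2*(-3)*(-1/9) = 2/3)
a = -30770309121/161191240 (a = -396947/2072 + 1595310/2333850 = -396947*1/2072 + 1595310*(1/2333850) = -396947/2072 + 53177/77795 = -30770309121/161191240 ≈ -190.89)
a - o(-1654, 582) = -30770309121/161191240 - 1*2/3 = -30770309121/161191240 - 2/3 = -92633309843/483573720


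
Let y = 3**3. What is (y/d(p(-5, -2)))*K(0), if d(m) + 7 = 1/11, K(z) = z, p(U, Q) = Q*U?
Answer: 0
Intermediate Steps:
d(m) = -76/11 (d(m) = -7 + 1/11 = -76/11)
y = 27
(y/d(p(-5, -2)))*K(0) = (27/(-76/11))*0 = (27*(-11/76))*0 = -297/76*0 = 0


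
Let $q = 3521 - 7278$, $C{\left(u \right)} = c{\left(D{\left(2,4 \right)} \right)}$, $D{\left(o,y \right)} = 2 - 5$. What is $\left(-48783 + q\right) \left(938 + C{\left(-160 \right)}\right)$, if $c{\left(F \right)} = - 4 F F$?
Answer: $-47391080$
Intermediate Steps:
$D{\left(o,y \right)} = -3$ ($D{\left(o,y \right)} = 2 - 5 = -3$)
$c{\left(F \right)} = - 4 F^{2}$
$C{\left(u \right)} = -36$ ($C{\left(u \right)} = - 4 \left(-3\right)^{2} = \left(-4\right) 9 = -36$)
$q = -3757$ ($q = 3521 - 7278 = -3757$)
$\left(-48783 + q\right) \left(938 + C{\left(-160 \right)}\right) = \left(-48783 - 3757\right) \left(938 - 36\right) = \left(-52540\right) 902 = -47391080$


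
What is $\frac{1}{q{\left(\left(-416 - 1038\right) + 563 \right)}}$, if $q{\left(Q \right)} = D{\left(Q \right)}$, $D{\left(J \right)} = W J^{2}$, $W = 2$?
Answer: $\frac{1}{1587762} \approx 6.2982 \cdot 10^{-7}$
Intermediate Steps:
$D{\left(J \right)} = 2 J^{2}$
$q{\left(Q \right)} = 2 Q^{2}$
$\frac{1}{q{\left(\left(-416 - 1038\right) + 563 \right)}} = \frac{1}{2 \left(\left(-416 - 1038\right) + 563\right)^{2}} = \frac{1}{2 \left(-1454 + 563\right)^{2}} = \frac{1}{2 \left(-891\right)^{2}} = \frac{1}{2 \cdot 793881} = \frac{1}{1587762}$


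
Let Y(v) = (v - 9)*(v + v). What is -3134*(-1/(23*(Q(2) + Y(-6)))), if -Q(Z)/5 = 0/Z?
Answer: 1567/2070 ≈ 0.75700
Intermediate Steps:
Y(v) = 2*v*(-9 + v) (Y(v) = (-9 + v)*(2*v) = 2*v*(-9 + v))
Q(Z) = 0 (Q(Z) = -0/Z = -5*0 = 0)
-3134*(-1/(23*(Q(2) + Y(-6)))) = -3134*(-1/(23*(0 + 2*(-6)*(-9 - 6)))) = -3134*(-1/(23*(0 + 2*(-6)*(-15)))) = -3134*(-1/(23*(0 + 180))) = -3134/((-23*180)) = -3134/(-4140) = -3134*(-1/4140) = 1567/2070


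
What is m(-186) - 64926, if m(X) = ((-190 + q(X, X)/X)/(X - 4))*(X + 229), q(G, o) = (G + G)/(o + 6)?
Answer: -1109499257/17100 ≈ -64883.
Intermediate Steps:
q(G, o) = 2*G/(6 + o) (q(G, o) = (2*G)/(6 + o) = 2*G/(6 + o))
m(X) = (-190 + 2/(6 + X))*(229 + X)/(-4 + X) (m(X) = ((-190 + (2*X/(6 + X))/X)/(X - 4))*(X + 229) = ((-190 + 2/(6 + X))/(-4 + X))*(229 + X) = (-190 + 2/(6 + X))*(229 + X)/(-4 + X))
m(-186) - 64926 = 2*(229 - 186 - 95*(6 - 186)*(229 - 186))/((-4 - 186)*(6 - 186)) - 64926 = 2*(229 - 186 - 95*(-180)*43)/(-190*(-180)) - 64926 = 2*(-1/190)*(-1/180)*(229 - 186 + 735300) - 64926 = 2*(-1/190)*(-1/180)*735343 - 64926 = 735343/17100 - 64926 = -1109499257/17100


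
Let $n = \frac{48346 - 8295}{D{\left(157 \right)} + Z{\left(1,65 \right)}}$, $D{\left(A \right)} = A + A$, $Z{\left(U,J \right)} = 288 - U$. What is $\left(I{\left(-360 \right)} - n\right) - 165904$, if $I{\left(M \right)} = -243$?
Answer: $- \frac{99894398}{601} \approx -1.6621 \cdot 10^{5}$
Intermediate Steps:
$D{\left(A \right)} = 2 A$
$n = \frac{40051}{601}$ ($n = \frac{48346 - 8295}{2 \cdot 157 + \left(288 - 1\right)} = \frac{40051}{314 + \left(288 - 1\right)} = \frac{40051}{314 + 287} = \frac{40051}{601} \approx 66.641$)
$\left(I{\left(-360 \right)} - n\right) - 165904 = \left(-243 - \frac{40051}{601}\right) - 165904 = - \frac{186094}{601} - 165904 = - \frac{99894398}{601}$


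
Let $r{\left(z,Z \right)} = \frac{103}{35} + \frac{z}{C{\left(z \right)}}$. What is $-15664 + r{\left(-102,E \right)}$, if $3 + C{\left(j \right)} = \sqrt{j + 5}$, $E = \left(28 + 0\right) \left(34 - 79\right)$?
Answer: $- \frac{29045906}{1855} + \frac{51 i \sqrt{97}}{53} \approx -15658.0 + 9.4772 i$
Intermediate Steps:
$E = -1260$ ($E = 28 \left(-45\right) = -1260$)
$C{\left(j \right)} = -3 + \sqrt{5 + j}$ ($C{\left(j \right)} = -3 + \sqrt{j + 5} = -3 + \sqrt{5 + j}$)
$r{\left(z,Z \right)} = \frac{103}{35} + \frac{z}{-3 + \sqrt{5 + z}}$
$-15664 + r{\left(-102,E \right)} = -15664 + \left(\frac{103}{35} - \frac{102}{-3 + \sqrt{5 - 102}}\right) = -15664 + \left(\frac{103}{35} - \frac{102}{-3 + \sqrt{-97}}\right) = -15664 + \left(\frac{103}{35} - \frac{102}{-3 + i \sqrt{97}}\right) = - \frac{548137}{35} - \frac{102}{-3 + i \sqrt{97}}$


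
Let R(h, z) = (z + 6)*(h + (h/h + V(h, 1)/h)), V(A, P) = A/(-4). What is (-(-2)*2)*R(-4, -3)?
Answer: -39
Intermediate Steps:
V(A, P) = -A/4 (V(A, P) = A*(-¼) = -A/4)
R(h, z) = (6 + z)*(¾ + h) (R(h, z) = (z + 6)*(h + (h/h + (-h/4)/h)) = (6 + z)*(h + (1 - ¼)) = (6 + z)*(h + ¾) = (6 + z)*(¾ + h))
(-(-2)*2)*R(-4, -3) = (-(-2)*2)*(9/2 + 6*(-4) + (¾)*(-3) - 4*(-3)) = (-1*(-4))*(9/2 - 24 - 9/4 + 12) = 4*(-39/4) = -39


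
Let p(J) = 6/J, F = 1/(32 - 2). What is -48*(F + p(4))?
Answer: -368/5 ≈ -73.600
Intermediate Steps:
F = 1/30 ≈ 0.033333
-48*(F + p(4)) = -48*(1/30 + 6/4) = -48*(1/30 + 6*(¼)) = -48*(1/30 + 3/2) = -48*23/15 = -368/5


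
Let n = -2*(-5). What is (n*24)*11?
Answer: 2640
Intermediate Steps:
n = 10
(n*24)*11 = (10*24)*11 = 240*11 = 2640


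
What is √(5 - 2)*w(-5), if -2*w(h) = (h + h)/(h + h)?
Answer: -√3/2 ≈ -0.86602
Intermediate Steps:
w(h) = -½ (w(h) = -(h + h)/(2*(h + h)) = -2*h/(2*(2*h)) = -2*h*1/(2*h)/2 = -½*1 = -½)
√(5 - 2)*w(-5) = √(5 - 2)*(-½) = √3*(-½) = -√3/2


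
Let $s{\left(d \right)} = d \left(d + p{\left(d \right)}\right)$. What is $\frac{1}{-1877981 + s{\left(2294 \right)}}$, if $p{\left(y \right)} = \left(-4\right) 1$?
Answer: $\frac{1}{3375279} \approx 2.9627 \cdot 10^{-7}$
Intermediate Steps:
$p{\left(y \right)} = -4$
$s{\left(d \right)} = d \left(-4 + d\right)$ ($s{\left(d \right)} = d \left(d - 4\right) = d \left(-4 + d\right)$)
$\frac{1}{-1877981 + s{\left(2294 \right)}} = \frac{1}{-1877981 + 2294 \left(-4 + 2294\right)} = \frac{1}{-1877981 + 2294 \cdot 2290} = \frac{1}{-1877981 + 5253260} = \frac{1}{3375279}$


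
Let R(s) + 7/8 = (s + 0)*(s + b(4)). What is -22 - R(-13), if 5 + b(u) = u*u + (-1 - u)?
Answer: -897/8 ≈ -112.13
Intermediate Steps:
b(u) = -6 + u**2 - u (b(u) = -5 + (u*u + (-1 - u)) = -5 + (u**2 + (-1 - u)) = -5 + (-1 + u**2 - u) = -6 + u**2 - u)
R(s) = -7/8 + s*(6 + s) (R(s) = -7/8 + (s + 0)*(s + (-6 + 4**2 - 1*4)) = -7/8 + s*(s + (-6 + 16 - 4)) = -7/8 + s*(s + 6) = -7/8 + s*(6 + s))
-22 - R(-13) = -22 - (-7/8 + (-13)**2 + 6*(-13)) = -22 - (-7/8 + 169 - 78) = -22 - 1*721/8 = -22 - 721/8 = -897/8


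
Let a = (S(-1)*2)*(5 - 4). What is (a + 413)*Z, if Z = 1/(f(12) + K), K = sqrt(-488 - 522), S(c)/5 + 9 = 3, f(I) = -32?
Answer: -5648/1017 - 353*I*sqrt(1010)/2034 ≈ -5.5536 - 5.5155*I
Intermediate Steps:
S(c) = -30 (S(c) = -45 + 5*3 = -45 + 15 = -30)
K = I*sqrt(1010) (K = sqrt(-1010) = I*sqrt(1010) ≈ 31.78*I)
a = -60 (a = (-30*2)*(5 - 4) = -60*1 = -60)
Z = 1/(-32 + I*sqrt(1010)) ≈ -0.015733 - 0.015625*I
(a + 413)*Z = (-60 + 413)*(-16/1017 - I*sqrt(1010)/2034) = 353*(-16/1017 - I*sqrt(1010)/2034) = -5648/1017 - 353*I*sqrt(1010)/2034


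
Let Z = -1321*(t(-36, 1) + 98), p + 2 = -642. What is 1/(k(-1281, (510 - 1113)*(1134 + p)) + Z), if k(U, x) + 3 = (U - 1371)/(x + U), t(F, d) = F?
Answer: -7609/623215077 ≈ -1.2209e-5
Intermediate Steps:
p = -644 (p = -2 - 642 = -644)
k(U, x) = -3 + (-1371 + U)/(U + x) (k(U, x) = -3 + (U - 1371)/(x + U) = -3 + (-1371 + U)/(U + x))
Z = -81902 (Z = -1321*(-36 + 98) = -1321*62 = -81902)
1/(k(-1281, (510 - 1113)*(1134 + p)) + Z) = 1/((-1371 - 3*(510 - 1113)*(1134 - 644) - 2*(-1281))/(-1281 + (510 - 1113)*(1134 - 644)) - 81902) = 1/((-1371 - (-1809)*490 + 2562)/(-1281 - 603*490) - 81902) = 1/((-1371 - 3*(-295470) + 2562)/(-1281 - 295470) - 81902) = 1/((-1371 + 886410 + 2562)/(-296751) - 81902) = 1/(-1/296751*887601 - 81902) = 1/(-22759/7609 - 81902) = 1/(-623215077/7609) = -7609/623215077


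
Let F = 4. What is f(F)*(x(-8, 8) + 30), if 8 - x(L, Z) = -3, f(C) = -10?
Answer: -410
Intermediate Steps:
x(L, Z) = 11 (x(L, Z) = 8 - 1*(-3) = 8 + 3 = 11)
f(F)*(x(-8, 8) + 30) = -10*(11 + 30) = -10*41 = -410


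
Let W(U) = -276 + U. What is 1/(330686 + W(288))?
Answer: 1/330698 ≈ 3.0239e-6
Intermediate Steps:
1/(330686 + W(288)) = 1/(330686 + (-276 + 288)) = 1/(330686 + 12) = 1/330698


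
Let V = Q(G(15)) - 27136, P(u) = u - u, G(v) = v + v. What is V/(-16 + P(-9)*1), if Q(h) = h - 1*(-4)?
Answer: 13551/8 ≈ 1693.9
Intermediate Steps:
G(v) = 2*v
P(u) = 0
Q(h) = 4 + h (Q(h) = h + 4 = 4 + h)
V = -27102 (V = (4 + 2*15) - 27136 = (4 + 30) - 27136 = 34 - 27136 = -27102)
V/(-16 + P(-9)*1) = -27102/(-16 + 0*1) = -27102/(-16 + 0) = -27102/(-16) = -27102*(-1/16) = 13551/8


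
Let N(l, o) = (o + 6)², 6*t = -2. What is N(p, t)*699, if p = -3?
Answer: 67337/3 ≈ 22446.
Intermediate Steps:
t = -⅓ (t = (⅙)*(-2) = -⅓ ≈ -0.33333)
N(l, o) = (6 + o)²
N(p, t)*699 = (6 - ⅓)²*699 = (17/3)²*699 = (289/9)*699 = 67337/3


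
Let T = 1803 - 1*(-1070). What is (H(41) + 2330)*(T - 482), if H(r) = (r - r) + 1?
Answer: 5573421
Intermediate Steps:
T = 2873 (T = 1803 + 1070 = 2873)
H(r) = 1 (H(r) = 0 + 1 = 1)
(H(41) + 2330)*(T - 482) = (1 + 2330)*(2873 - 482) = 2331*2391 = 5573421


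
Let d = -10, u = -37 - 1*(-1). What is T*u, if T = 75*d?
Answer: 27000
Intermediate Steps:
u = -36 (u = -37 + 1 = -36)
T = -750 (T = 75*(-10) = -750)
T*u = -750*(-36) = 27000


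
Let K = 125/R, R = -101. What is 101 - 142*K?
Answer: 27951/101 ≈ 276.74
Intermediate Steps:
K = -125/101 (K = 125/(-101) = 125*(-1/101) = -125/101 ≈ -1.2376)
101 - 142*K = 101 - 142*(-125/101) = 101 + 17750/101 = 27951/101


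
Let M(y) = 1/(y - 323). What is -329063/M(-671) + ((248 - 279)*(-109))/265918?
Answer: 2805766199625/8578 ≈ 3.2709e+8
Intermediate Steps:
M(y) = 1/(-323 + y)
-329063/M(-671) + ((248 - 279)*(-109))/265918 = -329063/(1/(-323 - 671)) + ((248 - 279)*(-109))/265918 = -329063/(1/(-994)) - 31*(-109)*(1/265918) = -329063/(-1/994) + 3379*(1/265918) = -329063*(-994) + 109/8578 = 327088622 + 109/8578 = 2805766199625/8578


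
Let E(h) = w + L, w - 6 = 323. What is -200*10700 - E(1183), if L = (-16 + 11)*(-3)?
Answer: -2140344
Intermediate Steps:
w = 329 (w = 6 + 323 = 329)
L = 15 (L = -5*(-3) = 15)
E(h) = 344 (E(h) = 329 + 15 = 344)
-200*10700 - E(1183) = -200*10700 - 1*344 = -2140000 - 344 = -2140344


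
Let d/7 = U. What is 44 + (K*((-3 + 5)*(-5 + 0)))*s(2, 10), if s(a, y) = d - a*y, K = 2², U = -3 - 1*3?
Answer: 2524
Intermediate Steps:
U = -6 (U = -3 - 3 = -6)
d = -42 (d = 7*(-6) = -42)
K = 4
s(a, y) = -42 - a*y
44 + (K*((-3 + 5)*(-5 + 0)))*s(2, 10) = 44 + (4*((-3 + 5)*(-5 + 0)))*(-42 - 1*2*10) = 44 + (4*(2*(-5)))*(-42 - 20) = 44 + (4*(-10))*(-62) = 44 - 40*(-62) = 44 + 2480 = 2524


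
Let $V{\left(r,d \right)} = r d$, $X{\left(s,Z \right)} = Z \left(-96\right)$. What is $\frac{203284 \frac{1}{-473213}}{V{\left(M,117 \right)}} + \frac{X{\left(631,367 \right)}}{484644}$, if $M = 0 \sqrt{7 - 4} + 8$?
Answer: $- \frac{327161195839}{4472126902854} \approx -0.073156$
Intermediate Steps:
$X{\left(s,Z \right)} = - 96 Z$
$M = 8$ ($M = 0 \sqrt{3} + 8 = 0 + 8 = 8$)
$V{\left(r,d \right)} = d r$
$\frac{203284 \frac{1}{-473213}}{V{\left(M,117 \right)}} + \frac{X{\left(631,367 \right)}}{484644} = \frac{203284 \frac{1}{-473213}}{117 \cdot 8} + \frac{\left(-96\right) 367}{484644} = \frac{203284 \left(- \frac{1}{473213}\right)}{936} - \frac{2936}{40387} = \left(- \frac{203284}{473213}\right) \frac{1}{936} - \frac{2936}{40387} = - \frac{50821}{110731842} - \frac{2936}{40387} = - \frac{327161195839}{4472126902854}$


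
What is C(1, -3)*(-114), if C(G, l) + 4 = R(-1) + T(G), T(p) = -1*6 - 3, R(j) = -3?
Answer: 1824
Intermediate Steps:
T(p) = -9 (T(p) = -6 - 3 = -9)
C(G, l) = -16 (C(G, l) = -4 + (-3 - 9) = -4 - 12 = -16)
C(1, -3)*(-114) = -16*(-114) = 1824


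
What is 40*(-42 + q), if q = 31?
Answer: -440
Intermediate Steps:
40*(-42 + q) = 40*(-42 + 31) = 40*(-11) = -440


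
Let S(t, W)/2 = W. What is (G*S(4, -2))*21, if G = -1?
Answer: 84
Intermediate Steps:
S(t, W) = 2*W
(G*S(4, -2))*21 = -2*(-2)*21 = -1*(-4)*21 = 4*21 = 84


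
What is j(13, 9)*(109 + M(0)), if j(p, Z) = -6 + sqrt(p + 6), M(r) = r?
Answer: -654 + 109*sqrt(19) ≈ -178.88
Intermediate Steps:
j(p, Z) = -6 + sqrt(6 + p)
j(13, 9)*(109 + M(0)) = (-6 + sqrt(6 + 13))*(109 + 0) = (-6 + sqrt(19))*109 = -654 + 109*sqrt(19)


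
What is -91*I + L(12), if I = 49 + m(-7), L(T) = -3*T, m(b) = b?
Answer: -3858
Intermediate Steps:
I = 42 (I = 49 - 7 = 42)
-91*I + L(12) = -91*42 - 3*12 = -3822 - 36 = -3858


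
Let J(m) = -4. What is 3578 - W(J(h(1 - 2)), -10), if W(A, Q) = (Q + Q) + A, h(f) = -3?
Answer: 3602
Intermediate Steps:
W(A, Q) = A + 2*Q (W(A, Q) = 2*Q + A = A + 2*Q)
3578 - W(J(h(1 - 2)), -10) = 3578 - (-4 + 2*(-10)) = 3578 - (-4 - 20) = 3578 - 1*(-24) = 3578 + 24 = 3602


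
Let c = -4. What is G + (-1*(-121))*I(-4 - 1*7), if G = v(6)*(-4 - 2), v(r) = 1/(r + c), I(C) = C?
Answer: -1334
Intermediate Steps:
v(r) = 1/(-4 + r) (v(r) = 1/(r - 4) = 1/(-4 + r))
G = -3 (G = (-4 - 2)/(-4 + 6) = -6/2 = (½)*(-6) = -3)
G + (-1*(-121))*I(-4 - 1*7) = -3 + (-1*(-121))*(-4 - 1*7) = -3 + 121*(-4 - 7) = -3 + 121*(-11) = -3 - 1331 = -1334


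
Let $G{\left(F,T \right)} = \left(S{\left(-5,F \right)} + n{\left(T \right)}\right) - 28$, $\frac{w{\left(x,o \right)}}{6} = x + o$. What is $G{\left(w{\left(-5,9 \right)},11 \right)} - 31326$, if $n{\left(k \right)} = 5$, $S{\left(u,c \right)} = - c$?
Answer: $-31373$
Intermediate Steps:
$w{\left(x,o \right)} = 6 o + 6 x$ ($w{\left(x,o \right)} = 6 \left(x + o\right) = 6 \left(o + x\right) = 6 o + 6 x$)
$G{\left(F,T \right)} = -23 - F$ ($G{\left(F,T \right)} = \left(- F + 5\right) - 28 = \left(5 - F\right) - 28 = -23 - F$)
$G{\left(w{\left(-5,9 \right)},11 \right)} - 31326 = \left(-23 - \left(6 \cdot 9 + 6 \left(-5\right)\right)\right) - 31326 = \left(-23 - \left(54 - 30\right)\right) - 31326 = \left(-23 - 24\right) - 31326 = -47 - 31326 = -31373$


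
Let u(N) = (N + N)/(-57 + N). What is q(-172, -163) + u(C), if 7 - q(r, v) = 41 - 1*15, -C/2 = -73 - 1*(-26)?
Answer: -515/37 ≈ -13.919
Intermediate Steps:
C = 94 (C = -2*(-73 - 1*(-26)) = -2*(-73 + 26) = -2*(-47) = 94)
q(r, v) = -19 (q(r, v) = 7 - (41 - 1*15) = 7 - (41 - 15) = 7 - 1*26 = 7 - 26 = -19)
u(N) = 2*N/(-57 + N) (u(N) = (2*N)/(-57 + N) = 2*N/(-57 + N))
q(-172, -163) + u(C) = -19 + 2*94/(-57 + 94) = -19 + 2*94/37 = -19 + 2*94*(1/37) = -19 + 188/37 = -515/37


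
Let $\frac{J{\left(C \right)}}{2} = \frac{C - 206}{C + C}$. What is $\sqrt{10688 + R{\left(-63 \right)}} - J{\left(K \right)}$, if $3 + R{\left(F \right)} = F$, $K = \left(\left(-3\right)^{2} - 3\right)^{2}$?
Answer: $\frac{85}{18} + \sqrt{10622} \approx 107.79$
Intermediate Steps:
$K = 36$ ($K = \left(9 - 3\right)^{2} = 6^{2} = 36$)
$J{\left(C \right)} = \frac{-206 + C}{C}$ ($J{\left(C \right)} = 2 \frac{C - 206}{C + C} = 2 \frac{-206 + C}{2 C} = \frac{-206 + C}{C}$)
$R{\left(F \right)} = -3 + F$
$\sqrt{10688 + R{\left(-63 \right)}} - J{\left(K \right)} = \sqrt{10688 - 66} - \frac{-206 + 36}{36} = \sqrt{10688 - 66} - \frac{1}{36} \left(-170\right) = \sqrt{10622} - - \frac{85}{18} = \sqrt{10622} + \frac{85}{18} = \frac{85}{18} + \sqrt{10622}$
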